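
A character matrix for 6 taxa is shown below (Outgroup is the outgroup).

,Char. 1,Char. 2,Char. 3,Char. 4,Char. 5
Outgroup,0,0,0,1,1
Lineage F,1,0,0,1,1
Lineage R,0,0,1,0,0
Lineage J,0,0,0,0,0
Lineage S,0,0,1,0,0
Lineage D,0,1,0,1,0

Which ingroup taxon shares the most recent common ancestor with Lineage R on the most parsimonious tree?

Character polarity is set by the outgroup: the derived state is whichever differs from the outgroup's state, so for Char. 4, Char. 5 the derived state is '0', and for the remaining characters it is '1'.
Char. 1 (derived state '1') is unique to Lineage F (autapomorphy; uninformative for grouping).
Char. 2 (derived state '1') is unique to Lineage D (autapomorphy; uninformative for grouping).
Only Lineage R and Lineage S show the derived state '1' for Char. 3, supporting them as a clade.
Only Lineage J, Lineage R, and Lineage S show the derived state '0' for Char. 4, supporting them as a clade.
Char. 5 (derived state '0') is shared by Lineage D, Lineage J, Lineage R, and Lineage S — a synapomorphy uniting that clade.
Most parsimonious ingroup topology: (Lineage F,(((Lineage R,Lineage S),Lineage J),Lineage D)).
Lineage R and Lineage S form a cherry on this tree, so they are sister taxa.

Lineage S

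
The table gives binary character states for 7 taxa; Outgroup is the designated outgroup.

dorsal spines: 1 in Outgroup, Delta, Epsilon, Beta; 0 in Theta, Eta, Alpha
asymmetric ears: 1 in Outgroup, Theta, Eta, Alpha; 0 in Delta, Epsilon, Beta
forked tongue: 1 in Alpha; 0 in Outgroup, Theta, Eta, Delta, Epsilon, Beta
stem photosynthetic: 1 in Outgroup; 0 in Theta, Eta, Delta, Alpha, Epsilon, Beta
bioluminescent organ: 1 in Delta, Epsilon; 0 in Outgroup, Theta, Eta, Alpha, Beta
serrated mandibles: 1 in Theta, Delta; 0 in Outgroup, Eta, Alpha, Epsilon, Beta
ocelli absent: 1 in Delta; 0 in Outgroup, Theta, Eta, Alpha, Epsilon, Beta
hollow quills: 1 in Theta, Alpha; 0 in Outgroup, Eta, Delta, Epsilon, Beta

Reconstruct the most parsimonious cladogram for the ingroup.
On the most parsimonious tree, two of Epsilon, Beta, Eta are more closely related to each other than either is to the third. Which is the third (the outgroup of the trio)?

Eta

Character polarity is set by the outgroup: the derived state is whichever differs from the outgroup's state, so for dorsal spines, asymmetric ears, stem photosynthetic the derived state is '0', and for the remaining characters it is '1'.
Only Alpha, Eta, and Theta show the derived state '0' for dorsal spines, supporting them as a clade.
Only Beta, Delta, and Epsilon show the derived state '0' for asymmetric ears, supporting them as a clade.
forked tongue (derived state '1') is unique to Alpha (autapomorphy; uninformative for grouping).
stem photosynthetic (derived state '0') is shared by all ingroup taxa — unites the whole ingroup.
bioluminescent organ: derived state '1' in Delta and Epsilon only — synapomorphy for {Delta, Epsilon}.
serrated mandibles groups Delta and Theta, which is incompatible with the clades supported by the remaining characters; treating it as convergent (homoplasy) costs fewer steps than any alternative tree.
ocelli absent (derived state '1') is unique to Delta (autapomorphy; uninformative for grouping).
hollow quills: derived state '1' in Alpha and Theta only — synapomorphy for {Alpha, Theta}.
Most parsimonious ingroup topology: (((Theta,Alpha),Eta),((Delta,Epsilon),Beta)).
Beta and Epsilon share a more recent common ancestor with each other than either does with Eta, so Eta is the least closely related of the three.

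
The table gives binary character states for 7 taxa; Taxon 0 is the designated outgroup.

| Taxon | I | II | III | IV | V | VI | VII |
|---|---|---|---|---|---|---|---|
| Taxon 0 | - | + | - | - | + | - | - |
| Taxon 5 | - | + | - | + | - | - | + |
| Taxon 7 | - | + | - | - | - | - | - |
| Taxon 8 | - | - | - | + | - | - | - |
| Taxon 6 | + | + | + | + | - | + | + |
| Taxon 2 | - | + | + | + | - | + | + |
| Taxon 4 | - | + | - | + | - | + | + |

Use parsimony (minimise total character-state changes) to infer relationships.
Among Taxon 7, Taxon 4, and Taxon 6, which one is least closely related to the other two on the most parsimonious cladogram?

Character polarity is set by the outgroup: the derived state is whichever differs from the outgroup's state, so for II, V the derived state is '-', and for the remaining characters it is '+'.
I (derived state '+') is unique to Taxon 6 (autapomorphy; uninformative for grouping).
II (derived state '-') is unique to Taxon 8 (autapomorphy; uninformative for grouping).
III: derived state '+' in Taxon 2 and Taxon 6 only — synapomorphy for {Taxon 2, Taxon 6}.
IV: derived state '+' in Taxon 2, Taxon 4, Taxon 5, Taxon 6, and Taxon 8 only — synapomorphy for {Taxon 2, Taxon 4, Taxon 5, Taxon 6, Taxon 8}.
All ingroup taxa share the derived state '-' for V; it defines the ingroup but does not resolve relationships within it.
Only Taxon 2, Taxon 4, and Taxon 6 show the derived state '+' for VI, supporting them as a clade.
VII: derived state '+' in Taxon 2, Taxon 4, Taxon 5, and Taxon 6 only — synapomorphy for {Taxon 2, Taxon 4, Taxon 5, Taxon 6}.
Most parsimonious ingroup topology: (((Taxon 5,((Taxon 6,Taxon 2),Taxon 4)),Taxon 8),Taxon 7).
Taxon 6 and Taxon 4 share a more recent common ancestor with each other than either does with Taxon 7, so Taxon 7 is the least closely related of the three.

Taxon 7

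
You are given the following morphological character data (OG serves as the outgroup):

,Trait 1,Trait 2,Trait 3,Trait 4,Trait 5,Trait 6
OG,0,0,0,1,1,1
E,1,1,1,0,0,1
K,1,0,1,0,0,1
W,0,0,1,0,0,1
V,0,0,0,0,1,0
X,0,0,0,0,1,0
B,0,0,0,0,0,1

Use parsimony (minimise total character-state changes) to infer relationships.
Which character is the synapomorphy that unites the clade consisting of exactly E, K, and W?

Character polarity is set by the outgroup: the derived state is whichever differs from the outgroup's state, so for Trait 4, Trait 5, Trait 6 the derived state is '0', and for the remaining characters it is '1'.
Trait 1 (derived state '1') is shared by E and K — a synapomorphy uniting that clade.
Trait 2: derived state '1' in E only — an autapomorphy, so it tells us nothing about relationships among taxa.
Only E, K, and W show the derived state '1' for Trait 3, supporting them as a clade.
Trait 4 (derived state '0') is shared by all ingroup taxa — unites the whole ingroup.
Trait 5 (derived state '0') is shared by B, E, K, and W — a synapomorphy uniting that clade.
Trait 6: derived state '0' in V and X only — synapomorphy for {V, X}.
Most parsimonious ingroup topology: ((((E,K),W),B),(V,X)).
The clade {E, K, W} is supported by Trait 3: its derived state '1' occurs in exactly those taxa and in no other taxon (including the outgroup).

Trait 3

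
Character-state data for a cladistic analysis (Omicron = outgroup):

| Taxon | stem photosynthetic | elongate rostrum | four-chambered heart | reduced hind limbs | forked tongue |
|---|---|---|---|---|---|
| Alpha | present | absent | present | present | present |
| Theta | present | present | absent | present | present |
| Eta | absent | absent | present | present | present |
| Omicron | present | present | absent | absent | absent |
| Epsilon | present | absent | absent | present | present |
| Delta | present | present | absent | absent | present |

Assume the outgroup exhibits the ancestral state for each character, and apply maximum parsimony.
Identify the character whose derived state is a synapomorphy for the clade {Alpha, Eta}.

Character polarity is set by the outgroup: the derived state is whichever differs from the outgroup's state, so for stem photosynthetic, elongate rostrum the derived state is 'absent', and for the remaining characters it is 'present'.
stem photosynthetic (derived state 'absent') is unique to Eta (autapomorphy; uninformative for grouping).
elongate rostrum: derived state 'absent' in Alpha, Epsilon, and Eta only — synapomorphy for {Alpha, Epsilon, Eta}.
four-chambered heart (derived state 'present') is shared by Alpha and Eta — a synapomorphy uniting that clade.
reduced hind limbs: derived state 'present' in Alpha, Epsilon, Eta, and Theta only — synapomorphy for {Alpha, Epsilon, Eta, Theta}.
All ingroup taxa share the derived state 'present' for forked tongue; it defines the ingroup but does not resolve relationships within it.
Most parsimonious ingroup topology: ((((Alpha,Eta),Epsilon),Theta),Delta).
The clade {Alpha, Eta} is supported by four-chambered heart: its derived state 'present' occurs in exactly those taxa and in no other taxon (including the outgroup).

four-chambered heart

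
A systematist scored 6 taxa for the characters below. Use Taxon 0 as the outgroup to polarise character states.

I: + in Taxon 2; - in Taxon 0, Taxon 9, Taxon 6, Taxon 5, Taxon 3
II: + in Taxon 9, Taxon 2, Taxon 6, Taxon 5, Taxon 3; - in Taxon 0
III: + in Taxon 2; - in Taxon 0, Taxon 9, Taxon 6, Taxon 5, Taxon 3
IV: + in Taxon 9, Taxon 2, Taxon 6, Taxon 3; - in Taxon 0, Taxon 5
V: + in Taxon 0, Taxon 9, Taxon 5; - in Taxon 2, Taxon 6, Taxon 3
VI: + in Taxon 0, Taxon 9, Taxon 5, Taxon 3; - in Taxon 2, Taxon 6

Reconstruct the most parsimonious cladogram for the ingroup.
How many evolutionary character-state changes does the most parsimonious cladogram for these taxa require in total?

Character polarity is set by the outgroup: the derived state is whichever differs from the outgroup's state, so for V, VI the derived state is '-', and for the remaining characters it is '+'.
I (derived state '+') is unique to Taxon 2 (autapomorphy; uninformative for grouping).
All ingroup taxa share the derived state '+' for II; it defines the ingroup but does not resolve relationships within it.
III: derived state '+' in Taxon 2 only — an autapomorphy, so it tells us nothing about relationships among taxa.
IV (derived state '+') is shared by Taxon 2, Taxon 3, Taxon 6, and Taxon 9 — a synapomorphy uniting that clade.
V (derived state '-') is shared by Taxon 2, Taxon 3, and Taxon 6 — a synapomorphy uniting that clade.
VI: derived state '-' in Taxon 2 and Taxon 6 only — synapomorphy for {Taxon 2, Taxon 6}.
Most parsimonious ingroup topology: ((Taxon 9,((Taxon 2,Taxon 6),Taxon 3)),Taxon 5).
Changes per character on this tree: I: 1; II: 1; III: 1; IV: 1; V: 1; VI: 1.
Total = 6.

6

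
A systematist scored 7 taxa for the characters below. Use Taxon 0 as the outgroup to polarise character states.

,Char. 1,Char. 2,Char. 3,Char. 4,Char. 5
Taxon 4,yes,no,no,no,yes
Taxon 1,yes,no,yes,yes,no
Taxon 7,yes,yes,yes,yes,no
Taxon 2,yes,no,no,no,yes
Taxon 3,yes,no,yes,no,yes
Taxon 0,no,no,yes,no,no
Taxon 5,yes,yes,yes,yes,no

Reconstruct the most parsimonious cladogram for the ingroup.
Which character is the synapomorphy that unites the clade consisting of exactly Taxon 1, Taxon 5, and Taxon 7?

Char. 4

Character polarity is set by the outgroup: the derived state is whichever differs from the outgroup's state, so for Char. 3 the derived state is 'no', and for the remaining characters it is 'yes'.
All ingroup taxa share the derived state 'yes' for Char. 1; it defines the ingroup but does not resolve relationships within it.
Only Taxon 5 and Taxon 7 show the derived state 'yes' for Char. 2, supporting them as a clade.
Only Taxon 2 and Taxon 4 show the derived state 'no' for Char. 3, supporting them as a clade.
Char. 4: derived state 'yes' in Taxon 1, Taxon 5, and Taxon 7 only — synapomorphy for {Taxon 1, Taxon 5, Taxon 7}.
Only Taxon 2, Taxon 3, and Taxon 4 show the derived state 'yes' for Char. 5, supporting them as a clade.
Most parsimonious ingroup topology: (((Taxon 2,Taxon 4),Taxon 3),((Taxon 7,Taxon 5),Taxon 1)).
The clade {Taxon 1, Taxon 5, Taxon 7} is supported by Char. 4: its derived state 'yes' occurs in exactly those taxa and in no other taxon (including the outgroup).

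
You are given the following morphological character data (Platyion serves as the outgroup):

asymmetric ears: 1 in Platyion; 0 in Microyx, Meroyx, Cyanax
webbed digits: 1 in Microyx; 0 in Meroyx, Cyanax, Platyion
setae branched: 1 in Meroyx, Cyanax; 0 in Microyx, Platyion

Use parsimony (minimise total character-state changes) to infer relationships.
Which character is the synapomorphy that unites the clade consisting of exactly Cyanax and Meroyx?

setae branched

Character polarity is set by the outgroup: the derived state is whichever differs from the outgroup's state, so for asymmetric ears the derived state is '0', and for the remaining characters it is '1'.
All ingroup taxa share the derived state '0' for asymmetric ears; it defines the ingroup but does not resolve relationships within it.
webbed digits (derived state '1') is unique to Microyx (autapomorphy; uninformative for grouping).
setae branched: derived state '1' in Cyanax and Meroyx only — synapomorphy for {Cyanax, Meroyx}.
Most parsimonious ingroup topology: ((Cyanax,Meroyx),Microyx).
The clade {Cyanax, Meroyx} is supported by setae branched: its derived state '1' occurs in exactly those taxa and in no other taxon (including the outgroup).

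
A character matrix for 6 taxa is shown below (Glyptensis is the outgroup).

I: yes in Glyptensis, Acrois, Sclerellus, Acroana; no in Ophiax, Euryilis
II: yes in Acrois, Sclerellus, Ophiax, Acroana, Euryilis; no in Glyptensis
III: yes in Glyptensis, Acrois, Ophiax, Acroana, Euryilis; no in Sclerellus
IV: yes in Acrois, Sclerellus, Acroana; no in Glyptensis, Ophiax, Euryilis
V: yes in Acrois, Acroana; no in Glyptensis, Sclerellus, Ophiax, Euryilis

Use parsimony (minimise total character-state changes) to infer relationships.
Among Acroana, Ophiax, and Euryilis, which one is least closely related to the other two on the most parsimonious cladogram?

Acroana

Character polarity is set by the outgroup: the derived state is whichever differs from the outgroup's state, so for I, III the derived state is 'no', and for the remaining characters it is 'yes'.
I: derived state 'no' in Euryilis and Ophiax only — synapomorphy for {Euryilis, Ophiax}.
II (derived state 'yes') is shared by all ingroup taxa — unites the whole ingroup.
III (derived state 'no') is unique to Sclerellus (autapomorphy; uninformative for grouping).
IV: derived state 'yes' in Acroana, Acrois, and Sclerellus only — synapomorphy for {Acroana, Acrois, Sclerellus}.
Only Acroana and Acrois show the derived state 'yes' for V, supporting them as a clade.
Most parsimonious ingroup topology: (((Acrois,Acroana),Sclerellus),(Ophiax,Euryilis)).
Euryilis and Ophiax share a more recent common ancestor with each other than either does with Acroana, so Acroana is the least closely related of the three.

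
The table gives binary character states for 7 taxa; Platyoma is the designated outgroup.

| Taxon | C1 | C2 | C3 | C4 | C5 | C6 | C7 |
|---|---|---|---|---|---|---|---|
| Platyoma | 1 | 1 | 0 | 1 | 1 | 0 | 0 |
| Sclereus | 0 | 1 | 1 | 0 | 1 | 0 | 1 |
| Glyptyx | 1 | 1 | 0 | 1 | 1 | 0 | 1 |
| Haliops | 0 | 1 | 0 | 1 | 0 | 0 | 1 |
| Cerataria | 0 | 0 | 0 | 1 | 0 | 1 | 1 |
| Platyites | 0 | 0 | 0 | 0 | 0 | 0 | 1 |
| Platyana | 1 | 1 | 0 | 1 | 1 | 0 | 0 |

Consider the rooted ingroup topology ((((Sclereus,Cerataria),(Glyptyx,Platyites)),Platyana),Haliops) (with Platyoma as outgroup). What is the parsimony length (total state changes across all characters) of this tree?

Map each character onto ((((Sclereus,Cerataria),(Glyptyx,Platyites)),Platyana),Haliops) (rooted by Platyoma) and count the minimum state changes it requires (Fitch parsimony):
C1: 3; C2: 2; C3: 1; C4: 2; C5: 3; C6: 1; C7: 2.
Total tree length = 14.

14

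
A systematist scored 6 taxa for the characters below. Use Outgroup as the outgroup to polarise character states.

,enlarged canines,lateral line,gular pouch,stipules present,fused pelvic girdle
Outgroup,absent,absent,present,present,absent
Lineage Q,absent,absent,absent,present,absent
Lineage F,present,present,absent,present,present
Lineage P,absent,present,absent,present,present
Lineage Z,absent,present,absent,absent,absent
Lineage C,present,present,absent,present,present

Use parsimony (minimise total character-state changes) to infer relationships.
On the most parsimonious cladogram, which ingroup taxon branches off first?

Character polarity is set by the outgroup: the derived state is whichever differs from the outgroup's state, so for gular pouch, stipules present the derived state is 'absent', and for the remaining characters it is 'present'.
enlarged canines: derived state 'present' in Lineage C and Lineage F only — synapomorphy for {Lineage C, Lineage F}.
Only Lineage C, Lineage F, Lineage P, and Lineage Z show the derived state 'present' for lateral line, supporting them as a clade.
gular pouch (derived state 'absent') is shared by all ingroup taxa — unites the whole ingroup.
stipules present (derived state 'absent') is unique to Lineage Z (autapomorphy; uninformative for grouping).
fused pelvic girdle: derived state 'present' in Lineage C, Lineage F, and Lineage P only — synapomorphy for {Lineage C, Lineage F, Lineage P}.
Most parsimonious ingroup topology: (Lineage Q,(((Lineage F,Lineage C),Lineage P),Lineage Z)).
Lineage Q is sister to the clade containing all other ingroup taxa, so it is the earliest-diverging (most basal) ingroup lineage.

Lineage Q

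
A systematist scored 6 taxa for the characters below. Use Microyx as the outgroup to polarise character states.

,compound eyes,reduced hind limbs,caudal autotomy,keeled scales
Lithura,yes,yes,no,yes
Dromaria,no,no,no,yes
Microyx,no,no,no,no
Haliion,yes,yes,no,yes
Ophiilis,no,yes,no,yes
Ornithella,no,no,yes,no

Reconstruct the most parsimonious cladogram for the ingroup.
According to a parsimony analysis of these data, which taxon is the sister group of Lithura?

The outgroup has state 'no' for every character, so 'yes' is the derived state throughout.
compound eyes: derived state 'yes' in Haliion and Lithura only — synapomorphy for {Haliion, Lithura}.
reduced hind limbs: derived state 'yes' in Haliion, Lithura, and Ophiilis only — synapomorphy for {Haliion, Lithura, Ophiilis}.
caudal autotomy: derived state 'yes' in Ornithella only — an autapomorphy, so it tells us nothing about relationships among taxa.
keeled scales (derived state 'yes') is shared by Dromaria, Haliion, Lithura, and Ophiilis — a synapomorphy uniting that clade.
Most parsimonious ingroup topology: ((((Lithura,Haliion),Ophiilis),Dromaria),Ornithella).
Lithura and Haliion form a cherry on this tree, so they are sister taxa.

Haliion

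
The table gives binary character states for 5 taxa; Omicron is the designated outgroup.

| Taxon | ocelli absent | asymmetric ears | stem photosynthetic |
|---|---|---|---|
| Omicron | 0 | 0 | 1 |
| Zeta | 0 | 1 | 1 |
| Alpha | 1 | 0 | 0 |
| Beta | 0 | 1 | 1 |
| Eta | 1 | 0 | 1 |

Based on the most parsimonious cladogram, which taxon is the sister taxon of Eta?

Character polarity is set by the outgroup: the derived state is whichever differs from the outgroup's state, so for stem photosynthetic the derived state is '0', and for the remaining characters it is '1'.
ocelli absent (derived state '1') is shared by Alpha and Eta — a synapomorphy uniting that clade.
asymmetric ears (derived state '1') is shared by Beta and Zeta — a synapomorphy uniting that clade.
stem photosynthetic (derived state '0') is unique to Alpha (autapomorphy; uninformative for grouping).
Most parsimonious ingroup topology: ((Zeta,Beta),(Alpha,Eta)).
Eta and Alpha form a cherry on this tree, so they are sister taxa.

Alpha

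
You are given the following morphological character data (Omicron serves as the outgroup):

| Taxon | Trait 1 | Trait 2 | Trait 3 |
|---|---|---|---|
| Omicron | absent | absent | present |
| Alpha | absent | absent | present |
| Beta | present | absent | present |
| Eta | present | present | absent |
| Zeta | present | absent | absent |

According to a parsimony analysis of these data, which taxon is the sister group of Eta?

Zeta

Character polarity is set by the outgroup: the derived state is whichever differs from the outgroup's state, so for Trait 3 the derived state is 'absent', and for the remaining characters it is 'present'.
Trait 1 (derived state 'present') is shared by Beta, Eta, and Zeta — a synapomorphy uniting that clade.
Trait 2 (derived state 'present') is unique to Eta (autapomorphy; uninformative for grouping).
Trait 3: derived state 'absent' in Eta and Zeta only — synapomorphy for {Eta, Zeta}.
Most parsimonious ingroup topology: (Alpha,(Beta,(Eta,Zeta))).
Eta and Zeta form a cherry on this tree, so they are sister taxa.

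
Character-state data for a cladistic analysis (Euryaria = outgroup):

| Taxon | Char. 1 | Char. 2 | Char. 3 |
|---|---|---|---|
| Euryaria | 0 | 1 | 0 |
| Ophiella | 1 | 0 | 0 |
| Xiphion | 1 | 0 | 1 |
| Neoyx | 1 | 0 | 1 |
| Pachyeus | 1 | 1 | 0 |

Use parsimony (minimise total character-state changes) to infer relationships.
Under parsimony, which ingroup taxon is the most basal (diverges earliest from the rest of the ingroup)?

Character polarity is set by the outgroup: the derived state is whichever differs from the outgroup's state, so for Char. 2 the derived state is '0', and for the remaining characters it is '1'.
All ingroup taxa share the derived state '1' for Char. 1; it defines the ingroup but does not resolve relationships within it.
Char. 2 (derived state '0') is shared by Neoyx, Ophiella, and Xiphion — a synapomorphy uniting that clade.
Only Neoyx and Xiphion show the derived state '1' for Char. 3, supporting them as a clade.
Most parsimonious ingroup topology: ((Ophiella,(Xiphion,Neoyx)),Pachyeus).
Pachyeus is sister to the clade containing all other ingroup taxa, so it is the earliest-diverging (most basal) ingroup lineage.

Pachyeus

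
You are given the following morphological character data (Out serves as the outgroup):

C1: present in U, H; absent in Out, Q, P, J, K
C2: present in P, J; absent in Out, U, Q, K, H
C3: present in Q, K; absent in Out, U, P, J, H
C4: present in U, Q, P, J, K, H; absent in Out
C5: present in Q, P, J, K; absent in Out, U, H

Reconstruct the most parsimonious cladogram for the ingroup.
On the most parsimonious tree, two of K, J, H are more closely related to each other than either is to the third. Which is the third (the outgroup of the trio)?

H

The outgroup has state 'absent' for every character, so 'present' is the derived state throughout.
Only H and U show the derived state 'present' for C1, supporting them as a clade.
C2: derived state 'present' in J and P only — synapomorphy for {J, P}.
C3: derived state 'present' in K and Q only — synapomorphy for {K, Q}.
C4 (derived state 'present') is shared by all ingroup taxa — unites the whole ingroup.
C5: derived state 'present' in J, K, P, and Q only — synapomorphy for {J, K, P, Q}.
Most parsimonious ingroup topology: ((U,H),((Q,K),(P,J))).
J and K share a more recent common ancestor with each other than either does with H, so H is the least closely related of the three.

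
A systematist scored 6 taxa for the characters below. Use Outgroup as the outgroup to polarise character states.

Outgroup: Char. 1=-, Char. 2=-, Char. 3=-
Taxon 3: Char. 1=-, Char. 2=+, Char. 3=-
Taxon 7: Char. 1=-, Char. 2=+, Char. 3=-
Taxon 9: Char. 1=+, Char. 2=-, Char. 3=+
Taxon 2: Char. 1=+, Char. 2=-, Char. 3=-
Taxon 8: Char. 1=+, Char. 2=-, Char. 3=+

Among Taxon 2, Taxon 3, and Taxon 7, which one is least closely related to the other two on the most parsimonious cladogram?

Taxon 2

The outgroup has state '-' for every character, so '+' is the derived state throughout.
Char. 1 (derived state '+') is shared by Taxon 2, Taxon 8, and Taxon 9 — a synapomorphy uniting that clade.
Char. 2: derived state '+' in Taxon 3 and Taxon 7 only — synapomorphy for {Taxon 3, Taxon 7}.
Only Taxon 8 and Taxon 9 show the derived state '+' for Char. 3, supporting them as a clade.
Most parsimonious ingroup topology: ((Taxon 3,Taxon 7),((Taxon 9,Taxon 8),Taxon 2)).
Taxon 3 and Taxon 7 share a more recent common ancestor with each other than either does with Taxon 2, so Taxon 2 is the least closely related of the three.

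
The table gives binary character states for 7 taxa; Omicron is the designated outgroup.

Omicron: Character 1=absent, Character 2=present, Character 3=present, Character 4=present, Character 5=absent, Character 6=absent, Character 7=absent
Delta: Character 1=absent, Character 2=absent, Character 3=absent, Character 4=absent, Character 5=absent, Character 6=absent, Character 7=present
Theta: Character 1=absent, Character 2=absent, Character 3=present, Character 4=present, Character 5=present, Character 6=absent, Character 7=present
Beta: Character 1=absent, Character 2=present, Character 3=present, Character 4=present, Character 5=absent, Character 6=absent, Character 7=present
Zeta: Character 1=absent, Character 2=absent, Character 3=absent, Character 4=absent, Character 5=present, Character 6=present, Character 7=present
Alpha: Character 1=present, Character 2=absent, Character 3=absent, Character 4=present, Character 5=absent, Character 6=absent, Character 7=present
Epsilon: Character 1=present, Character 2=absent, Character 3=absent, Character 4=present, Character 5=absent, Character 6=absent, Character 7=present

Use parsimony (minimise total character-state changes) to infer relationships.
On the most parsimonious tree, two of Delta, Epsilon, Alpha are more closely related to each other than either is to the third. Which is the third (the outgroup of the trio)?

Character polarity is set by the outgroup: the derived state is whichever differs from the outgroup's state, so for Character 2, Character 3, Character 4 the derived state is 'absent', and for the remaining characters it is 'present'.
Character 1 (derived state 'present') is shared by Alpha and Epsilon — a synapomorphy uniting that clade.
Character 2 (derived state 'absent') is shared by Alpha, Delta, Epsilon, Theta, and Zeta — a synapomorphy uniting that clade.
Character 3: derived state 'absent' in Alpha, Delta, Epsilon, and Zeta only — synapomorphy for {Alpha, Delta, Epsilon, Zeta}.
Character 4 (derived state 'absent') is shared by Delta and Zeta — a synapomorphy uniting that clade.
Character 5 (state 'present') occurs in Theta and Zeta but conflicts with the nesting implied by the other characters — most parsimoniously interpreted as homoplasy.
Character 6: derived state 'present' in Zeta only — an autapomorphy, so it tells us nothing about relationships among taxa.
Character 7 (derived state 'present') is shared by all ingroup taxa — unites the whole ingroup.
Most parsimonious ingroup topology: ((((Delta,Zeta),(Alpha,Epsilon)),Theta),Beta).
Alpha and Epsilon share a more recent common ancestor with each other than either does with Delta, so Delta is the least closely related of the three.

Delta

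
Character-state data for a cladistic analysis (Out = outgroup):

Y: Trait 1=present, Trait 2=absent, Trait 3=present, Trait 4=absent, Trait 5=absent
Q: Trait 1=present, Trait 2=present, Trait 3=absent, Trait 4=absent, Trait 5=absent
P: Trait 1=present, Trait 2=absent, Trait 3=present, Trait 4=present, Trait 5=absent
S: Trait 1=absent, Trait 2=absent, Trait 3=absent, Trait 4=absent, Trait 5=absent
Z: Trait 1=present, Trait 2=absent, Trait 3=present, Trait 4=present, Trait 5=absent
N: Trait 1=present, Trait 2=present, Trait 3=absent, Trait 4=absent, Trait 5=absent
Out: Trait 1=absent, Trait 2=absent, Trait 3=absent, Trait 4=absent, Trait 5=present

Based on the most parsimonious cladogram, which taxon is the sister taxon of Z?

Character polarity is set by the outgroup: the derived state is whichever differs from the outgroup's state, so for Trait 5 the derived state is 'absent', and for the remaining characters it is 'present'.
Trait 1 (derived state 'present') is shared by N, P, Q, Y, and Z — a synapomorphy uniting that clade.
Only N and Q show the derived state 'present' for Trait 2, supporting them as a clade.
Trait 3: derived state 'present' in P, Y, and Z only — synapomorphy for {P, Y, Z}.
Trait 4 (derived state 'present') is shared by P and Z — a synapomorphy uniting that clade.
All ingroup taxa share the derived state 'absent' for Trait 5; it defines the ingroup but does not resolve relationships within it.
Most parsimonious ingroup topology: ((((Z,P),Y),(N,Q)),S).
Z and P form a cherry on this tree, so they are sister taxa.

P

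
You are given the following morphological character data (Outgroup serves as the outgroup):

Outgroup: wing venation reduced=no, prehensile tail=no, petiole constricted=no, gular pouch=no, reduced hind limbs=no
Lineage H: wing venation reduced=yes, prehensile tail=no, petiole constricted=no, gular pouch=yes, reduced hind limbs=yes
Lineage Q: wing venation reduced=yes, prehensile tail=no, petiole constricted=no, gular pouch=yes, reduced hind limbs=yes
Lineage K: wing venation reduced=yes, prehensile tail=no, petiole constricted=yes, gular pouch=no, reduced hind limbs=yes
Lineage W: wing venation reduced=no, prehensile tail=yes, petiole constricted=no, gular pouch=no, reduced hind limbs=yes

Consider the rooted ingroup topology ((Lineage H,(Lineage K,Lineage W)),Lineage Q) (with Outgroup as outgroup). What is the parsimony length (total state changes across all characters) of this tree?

Map each character onto ((Lineage H,(Lineage K,Lineage W)),Lineage Q) (rooted by Outgroup) and count the minimum state changes it requires (Fitch parsimony):
wing venation reduced: 2; prehensile tail: 1; petiole constricted: 1; gular pouch: 2; reduced hind limbs: 1.
Total tree length = 7.

7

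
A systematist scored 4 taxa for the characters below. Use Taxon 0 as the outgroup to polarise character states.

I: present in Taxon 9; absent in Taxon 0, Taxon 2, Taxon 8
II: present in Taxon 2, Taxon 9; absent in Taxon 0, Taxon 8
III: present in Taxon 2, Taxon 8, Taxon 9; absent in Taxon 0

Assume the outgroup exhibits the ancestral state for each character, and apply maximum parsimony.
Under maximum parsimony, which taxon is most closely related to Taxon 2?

Taxon 9

The outgroup has state 'absent' for every character, so 'present' is the derived state throughout.
I: derived state 'present' in Taxon 9 only — an autapomorphy, so it tells us nothing about relationships among taxa.
II: derived state 'present' in Taxon 2 and Taxon 9 only — synapomorphy for {Taxon 2, Taxon 9}.
III (derived state 'present') is shared by all ingroup taxa — unites the whole ingroup.
Most parsimonious ingroup topology: ((Taxon 2,Taxon 9),Taxon 8).
Taxon 2 and Taxon 9 form a cherry on this tree, so they are sister taxa.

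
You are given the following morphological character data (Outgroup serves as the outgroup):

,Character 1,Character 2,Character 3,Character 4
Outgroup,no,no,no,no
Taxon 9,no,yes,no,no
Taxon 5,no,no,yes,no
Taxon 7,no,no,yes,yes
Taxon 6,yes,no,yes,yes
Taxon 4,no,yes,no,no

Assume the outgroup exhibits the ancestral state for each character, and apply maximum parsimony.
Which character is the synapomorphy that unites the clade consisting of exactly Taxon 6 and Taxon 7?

Character 4

The outgroup has state 'no' for every character, so 'yes' is the derived state throughout.
Character 1: derived state 'yes' in Taxon 6 only — an autapomorphy, so it tells us nothing about relationships among taxa.
Character 2 (derived state 'yes') is shared by Taxon 4 and Taxon 9 — a synapomorphy uniting that clade.
Only Taxon 5, Taxon 6, and Taxon 7 show the derived state 'yes' for Character 3, supporting them as a clade.
Character 4 (derived state 'yes') is shared by Taxon 6 and Taxon 7 — a synapomorphy uniting that clade.
Most parsimonious ingroup topology: ((Taxon 9,Taxon 4),(Taxon 5,(Taxon 7,Taxon 6))).
The clade {Taxon 6, Taxon 7} is supported by Character 4: its derived state 'yes' occurs in exactly those taxa and in no other taxon (including the outgroup).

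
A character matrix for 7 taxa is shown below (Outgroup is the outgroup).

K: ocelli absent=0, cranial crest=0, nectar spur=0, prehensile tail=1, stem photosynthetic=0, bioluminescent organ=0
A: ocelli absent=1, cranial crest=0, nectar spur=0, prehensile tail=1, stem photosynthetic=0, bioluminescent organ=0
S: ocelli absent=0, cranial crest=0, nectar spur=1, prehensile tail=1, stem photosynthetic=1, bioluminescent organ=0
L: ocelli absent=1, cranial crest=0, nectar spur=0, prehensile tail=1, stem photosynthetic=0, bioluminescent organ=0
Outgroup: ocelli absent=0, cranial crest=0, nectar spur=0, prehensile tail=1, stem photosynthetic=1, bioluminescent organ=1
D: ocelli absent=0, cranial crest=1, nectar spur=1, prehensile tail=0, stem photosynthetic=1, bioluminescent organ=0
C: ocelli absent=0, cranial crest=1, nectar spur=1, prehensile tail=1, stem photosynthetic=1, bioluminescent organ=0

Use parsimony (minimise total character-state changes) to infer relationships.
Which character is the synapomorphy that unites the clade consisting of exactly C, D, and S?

Character polarity is set by the outgroup: the derived state is whichever differs from the outgroup's state, so for prehensile tail, stem photosynthetic, bioluminescent organ the derived state is '0', and for the remaining characters it is '1'.
ocelli absent (derived state '1') is shared by A and L — a synapomorphy uniting that clade.
Only C and D show the derived state '1' for cranial crest, supporting them as a clade.
nectar spur (derived state '1') is shared by C, D, and S — a synapomorphy uniting that clade.
prehensile tail: derived state '0' in D only — an autapomorphy, so it tells us nothing about relationships among taxa.
Only A, K, and L show the derived state '0' for stem photosynthetic, supporting them as a clade.
bioluminescent organ (derived state '0') is shared by all ingroup taxa — unites the whole ingroup.
Most parsimonious ingroup topology: ((S,(D,C)),((L,A),K)).
The clade {C, D, S} is supported by nectar spur: its derived state '1' occurs in exactly those taxa and in no other taxon (including the outgroup).

nectar spur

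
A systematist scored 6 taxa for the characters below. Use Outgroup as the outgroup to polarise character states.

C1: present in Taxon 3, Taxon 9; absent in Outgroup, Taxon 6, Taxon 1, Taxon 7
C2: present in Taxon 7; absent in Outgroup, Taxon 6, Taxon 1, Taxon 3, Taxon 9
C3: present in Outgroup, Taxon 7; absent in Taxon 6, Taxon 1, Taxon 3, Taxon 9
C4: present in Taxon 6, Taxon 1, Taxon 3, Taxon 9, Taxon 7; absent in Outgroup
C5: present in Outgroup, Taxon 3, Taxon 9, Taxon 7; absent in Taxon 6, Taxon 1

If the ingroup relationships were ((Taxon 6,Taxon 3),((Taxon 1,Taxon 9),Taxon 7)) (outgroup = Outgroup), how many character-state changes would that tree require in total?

Map each character onto ((Taxon 6,Taxon 3),((Taxon 1,Taxon 9),Taxon 7)) (rooted by Outgroup) and count the minimum state changes it requires (Fitch parsimony):
C1: 2; C2: 1; C3: 2; C4: 1; C5: 2.
Total tree length = 8.

8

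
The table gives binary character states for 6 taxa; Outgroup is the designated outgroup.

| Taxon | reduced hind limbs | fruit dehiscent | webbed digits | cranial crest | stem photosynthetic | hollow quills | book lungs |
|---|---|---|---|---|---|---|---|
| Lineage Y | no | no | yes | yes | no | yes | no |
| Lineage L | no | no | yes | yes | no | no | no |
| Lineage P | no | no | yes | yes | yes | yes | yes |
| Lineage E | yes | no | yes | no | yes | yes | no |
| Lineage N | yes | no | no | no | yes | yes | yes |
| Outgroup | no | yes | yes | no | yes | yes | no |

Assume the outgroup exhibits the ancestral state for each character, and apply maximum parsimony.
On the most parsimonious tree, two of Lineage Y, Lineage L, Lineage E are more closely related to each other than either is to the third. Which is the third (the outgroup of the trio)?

Lineage E

Character polarity is set by the outgroup: the derived state is whichever differs from the outgroup's state, so for fruit dehiscent, webbed digits, stem photosynthetic, hollow quills the derived state is 'no', and for the remaining characters it is 'yes'.
Only Lineage E and Lineage N show the derived state 'yes' for reduced hind limbs, supporting them as a clade.
All ingroup taxa share the derived state 'no' for fruit dehiscent; it defines the ingroup but does not resolve relationships within it.
webbed digits (derived state 'no') is unique to Lineage N (autapomorphy; uninformative for grouping).
Only Lineage L, Lineage P, and Lineage Y show the derived state 'yes' for cranial crest, supporting them as a clade.
stem photosynthetic (derived state 'no') is shared by Lineage L and Lineage Y — a synapomorphy uniting that clade.
hollow quills (derived state 'no') is unique to Lineage L (autapomorphy; uninformative for grouping).
book lungs (state 'yes') occurs in Lineage N and Lineage P but conflicts with the nesting implied by the other characters — most parsimoniously interpreted as homoplasy.
Most parsimonious ingroup topology: ((Lineage P,(Lineage L,Lineage Y)),(Lineage N,Lineage E)).
Lineage Y and Lineage L share a more recent common ancestor with each other than either does with Lineage E, so Lineage E is the least closely related of the three.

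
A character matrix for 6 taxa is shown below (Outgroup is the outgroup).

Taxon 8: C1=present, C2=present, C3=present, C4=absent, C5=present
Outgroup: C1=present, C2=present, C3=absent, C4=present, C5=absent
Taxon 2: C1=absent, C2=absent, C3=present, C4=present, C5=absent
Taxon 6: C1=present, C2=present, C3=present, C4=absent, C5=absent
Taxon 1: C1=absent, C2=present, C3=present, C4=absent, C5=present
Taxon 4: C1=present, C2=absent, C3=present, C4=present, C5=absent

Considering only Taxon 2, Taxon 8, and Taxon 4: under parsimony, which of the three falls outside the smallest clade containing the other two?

Character polarity is set by the outgroup: the derived state is whichever differs from the outgroup's state, so for C1, C2, C4 the derived state is 'absent', and for the remaining characters it is 'present'.
C1 groups Taxon 1 and Taxon 2, which is incompatible with the clades supported by the remaining characters; treating it as convergent (homoplasy) costs fewer steps than any alternative tree.
C2: derived state 'absent' in Taxon 2 and Taxon 4 only — synapomorphy for {Taxon 2, Taxon 4}.
All ingroup taxa share the derived state 'present' for C3; it defines the ingroup but does not resolve relationships within it.
C4: derived state 'absent' in Taxon 1, Taxon 6, and Taxon 8 only — synapomorphy for {Taxon 1, Taxon 6, Taxon 8}.
Only Taxon 1 and Taxon 8 show the derived state 'present' for C5, supporting them as a clade.
Most parsimonious ingroup topology: (((Taxon 8,Taxon 1),Taxon 6),(Taxon 2,Taxon 4)).
Taxon 4 and Taxon 2 share a more recent common ancestor with each other than either does with Taxon 8, so Taxon 8 is the least closely related of the three.

Taxon 8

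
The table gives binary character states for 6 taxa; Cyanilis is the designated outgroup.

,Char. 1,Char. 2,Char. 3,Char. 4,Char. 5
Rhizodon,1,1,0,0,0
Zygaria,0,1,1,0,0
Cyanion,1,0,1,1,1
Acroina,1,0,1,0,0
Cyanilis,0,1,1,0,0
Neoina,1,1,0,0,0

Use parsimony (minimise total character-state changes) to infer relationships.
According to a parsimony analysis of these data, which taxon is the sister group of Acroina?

Cyanion

Character polarity is set by the outgroup: the derived state is whichever differs from the outgroup's state, so for Char. 2, Char. 3 the derived state is '0', and for the remaining characters it is '1'.
Char. 1 (derived state '1') is shared by Acroina, Cyanion, Neoina, and Rhizodon — a synapomorphy uniting that clade.
Char. 2: derived state '0' in Acroina and Cyanion only — synapomorphy for {Acroina, Cyanion}.
Only Neoina and Rhizodon show the derived state '0' for Char. 3, supporting them as a clade.
Char. 4 (derived state '1') is unique to Cyanion (autapomorphy; uninformative for grouping).
Char. 5 (derived state '1') is unique to Cyanion (autapomorphy; uninformative for grouping).
Most parsimonious ingroup topology: (Zygaria,((Cyanion,Acroina),(Rhizodon,Neoina))).
Acroina and Cyanion form a cherry on this tree, so they are sister taxa.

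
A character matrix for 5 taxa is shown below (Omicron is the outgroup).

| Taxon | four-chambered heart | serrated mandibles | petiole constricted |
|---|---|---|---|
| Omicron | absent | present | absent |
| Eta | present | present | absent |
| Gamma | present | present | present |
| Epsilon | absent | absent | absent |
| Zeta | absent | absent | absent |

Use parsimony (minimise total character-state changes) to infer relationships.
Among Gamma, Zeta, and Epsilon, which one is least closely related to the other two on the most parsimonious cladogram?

Gamma

Character polarity is set by the outgroup: the derived state is whichever differs from the outgroup's state, so for serrated mandibles the derived state is 'absent', and for the remaining characters it is 'present'.
four-chambered heart: derived state 'present' in Eta and Gamma only — synapomorphy for {Eta, Gamma}.
serrated mandibles (derived state 'absent') is shared by Epsilon and Zeta — a synapomorphy uniting that clade.
petiole constricted: derived state 'present' in Gamma only — an autapomorphy, so it tells us nothing about relationships among taxa.
Most parsimonious ingroup topology: ((Eta,Gamma),(Epsilon,Zeta)).
Epsilon and Zeta share a more recent common ancestor with each other than either does with Gamma, so Gamma is the least closely related of the three.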